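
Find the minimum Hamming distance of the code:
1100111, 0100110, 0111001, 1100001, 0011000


Comparing all pairs, minimum distance: 2
Can detect 1 errors, correct 0 errors

2


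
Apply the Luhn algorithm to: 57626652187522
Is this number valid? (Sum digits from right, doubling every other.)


Luhn sum = 51
51 mod 10 = 1

Invalid (Luhn sum mod 10 = 1)


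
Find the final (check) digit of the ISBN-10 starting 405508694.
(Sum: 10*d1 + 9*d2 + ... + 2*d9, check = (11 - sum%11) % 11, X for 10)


Weighted sum: 214
214 mod 11 = 5

Check digit: 6


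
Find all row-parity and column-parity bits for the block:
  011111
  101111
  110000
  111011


Row parities: 1101
Column parities: 111011

Row P: 1101, Col P: 111011, Corner: 1


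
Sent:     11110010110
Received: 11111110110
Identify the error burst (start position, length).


XOR: 00001100000

Burst at position 4, length 2


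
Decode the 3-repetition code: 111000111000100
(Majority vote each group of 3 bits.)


Groups: 111, 000, 111, 000, 100
Majority votes: 10100

10100


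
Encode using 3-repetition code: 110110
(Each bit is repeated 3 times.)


Each bit -> 3 copies

111111000111111000


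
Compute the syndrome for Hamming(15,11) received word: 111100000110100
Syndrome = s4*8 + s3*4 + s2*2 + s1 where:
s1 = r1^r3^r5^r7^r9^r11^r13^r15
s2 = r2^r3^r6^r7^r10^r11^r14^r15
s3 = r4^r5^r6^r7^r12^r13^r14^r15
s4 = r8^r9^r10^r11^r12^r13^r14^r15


s1=0, s2=0, s3=0, s4=1

Syndrome = 8 (error at position 8)


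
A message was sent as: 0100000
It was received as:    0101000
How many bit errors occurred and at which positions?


XOR: 0001000

1 error(s) at position(s): 3


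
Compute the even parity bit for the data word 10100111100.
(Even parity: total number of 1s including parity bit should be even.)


Number of 1s in data: 6
Parity bit: 0

0


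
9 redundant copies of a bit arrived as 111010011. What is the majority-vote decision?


Ones: 6 out of 9
Threshold: 5

1 (6/9 voted 1)


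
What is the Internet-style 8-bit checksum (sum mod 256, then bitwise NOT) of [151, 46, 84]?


Sum = 281 mod 256 = 25
Complement = 230

230


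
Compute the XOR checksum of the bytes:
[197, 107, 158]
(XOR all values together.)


XOR chain: 197 ^ 107 ^ 158 = 48

48


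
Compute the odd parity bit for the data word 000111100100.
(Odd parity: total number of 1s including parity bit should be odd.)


Number of 1s in data: 5
Parity bit: 0

0


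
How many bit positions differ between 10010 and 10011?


XOR: 00001
Count of 1s: 1

1


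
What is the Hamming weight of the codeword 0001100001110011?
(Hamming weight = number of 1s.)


Counting 1s in 0001100001110011

7


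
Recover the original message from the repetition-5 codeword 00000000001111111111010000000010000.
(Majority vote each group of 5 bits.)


Groups: 00000, 00000, 11111, 11111, 01000, 00000, 10000
Majority votes: 0011000

0011000


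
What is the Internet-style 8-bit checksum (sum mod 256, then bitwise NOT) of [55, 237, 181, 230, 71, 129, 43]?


Sum = 946 mod 256 = 178
Complement = 77

77


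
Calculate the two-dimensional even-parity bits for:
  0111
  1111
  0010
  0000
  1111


Row parities: 10100
Column parities: 0101

Row P: 10100, Col P: 0101, Corner: 0


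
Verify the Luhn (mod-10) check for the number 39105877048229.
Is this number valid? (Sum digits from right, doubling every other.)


Luhn sum = 64
64 mod 10 = 4

Invalid (Luhn sum mod 10 = 4)


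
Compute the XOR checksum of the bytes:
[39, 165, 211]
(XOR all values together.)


XOR chain: 39 ^ 165 ^ 211 = 81

81


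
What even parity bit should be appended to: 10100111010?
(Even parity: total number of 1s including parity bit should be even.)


Number of 1s in data: 6
Parity bit: 0

0


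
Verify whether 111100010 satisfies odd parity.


Number of 1s: 5

Yes, parity is correct (5 ones)


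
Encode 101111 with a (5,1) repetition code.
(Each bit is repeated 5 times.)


Each bit -> 5 copies

111110000011111111111111111111


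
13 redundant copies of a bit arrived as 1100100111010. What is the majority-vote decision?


Ones: 7 out of 13
Threshold: 7

1 (7/13 voted 1)


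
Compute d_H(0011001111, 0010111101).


XOR: 0001110010
Count of 1s: 4

4


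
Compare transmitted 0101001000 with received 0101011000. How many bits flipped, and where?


XOR: 0000010000

1 error(s) at position(s): 5


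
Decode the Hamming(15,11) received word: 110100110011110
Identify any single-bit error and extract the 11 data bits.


Syndrome = 12: error at position 12

Data: 00010010110 (corrected bit 12)


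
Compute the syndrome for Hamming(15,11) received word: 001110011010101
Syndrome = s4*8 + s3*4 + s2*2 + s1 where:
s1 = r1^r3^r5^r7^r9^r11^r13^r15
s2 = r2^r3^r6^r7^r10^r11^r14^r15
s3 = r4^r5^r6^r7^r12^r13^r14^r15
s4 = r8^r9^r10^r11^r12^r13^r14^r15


s1=0, s2=1, s3=0, s4=1

Syndrome = 10 (error at position 10)


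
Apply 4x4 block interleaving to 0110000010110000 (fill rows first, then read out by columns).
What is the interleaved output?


Matrix:
  0110
  0000
  1011
  0000
Read columns: 0010100010100010

0010100010100010


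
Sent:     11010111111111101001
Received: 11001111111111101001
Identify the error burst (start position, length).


XOR: 00011000000000000000

Burst at position 3, length 2


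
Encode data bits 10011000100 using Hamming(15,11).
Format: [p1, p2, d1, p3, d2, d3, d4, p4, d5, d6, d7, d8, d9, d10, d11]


Parity bits: p1=0, p2=0, p3=0, p4=0

001000101000100


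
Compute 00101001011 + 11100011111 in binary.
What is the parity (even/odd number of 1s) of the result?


00101001011 = 331
11100011111 = 1823
Sum = 2154 = 100001101010
1s count = 5

odd parity (5 ones in 100001101010)


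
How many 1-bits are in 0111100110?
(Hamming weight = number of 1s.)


Counting 1s in 0111100110

6


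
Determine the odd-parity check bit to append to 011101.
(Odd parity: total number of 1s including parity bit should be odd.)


Number of 1s in data: 4
Parity bit: 1

1


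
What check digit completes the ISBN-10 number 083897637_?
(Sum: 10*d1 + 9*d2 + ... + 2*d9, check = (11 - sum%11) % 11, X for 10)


Weighted sum: 288
288 mod 11 = 2

Check digit: 9


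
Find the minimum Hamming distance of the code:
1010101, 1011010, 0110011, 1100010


Comparing all pairs, minimum distance: 3
Can detect 2 errors, correct 1 errors

3


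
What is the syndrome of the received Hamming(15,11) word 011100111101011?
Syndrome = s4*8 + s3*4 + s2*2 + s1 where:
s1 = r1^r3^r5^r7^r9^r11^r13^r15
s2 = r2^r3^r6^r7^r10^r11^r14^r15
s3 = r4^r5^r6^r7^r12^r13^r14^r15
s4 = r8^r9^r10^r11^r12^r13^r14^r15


s1=0, s2=0, s3=1, s4=0

Syndrome = 4 (error at position 4)


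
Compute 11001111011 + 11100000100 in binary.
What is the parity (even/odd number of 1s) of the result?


11001111011 = 1659
11100000100 = 1796
Sum = 3455 = 110101111111
1s count = 10

even parity (10 ones in 110101111111)


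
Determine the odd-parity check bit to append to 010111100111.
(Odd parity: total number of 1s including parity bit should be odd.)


Number of 1s in data: 8
Parity bit: 1

1


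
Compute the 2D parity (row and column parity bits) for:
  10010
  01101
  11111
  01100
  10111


Row parities: 01100
Column parities: 11011

Row P: 01100, Col P: 11011, Corner: 0


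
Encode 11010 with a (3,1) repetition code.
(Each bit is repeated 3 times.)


Each bit -> 3 copies

111111000111000


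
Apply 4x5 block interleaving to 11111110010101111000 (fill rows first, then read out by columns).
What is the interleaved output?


Matrix:
  11111
  11001
  01011
  11000
Read columns: 11011111100010101110

11011111100010101110


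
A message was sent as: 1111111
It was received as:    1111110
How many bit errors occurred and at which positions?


XOR: 0000001

1 error(s) at position(s): 6


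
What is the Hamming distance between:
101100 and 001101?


XOR: 100001
Count of 1s: 2

2


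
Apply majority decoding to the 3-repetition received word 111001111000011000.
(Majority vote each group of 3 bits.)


Groups: 111, 001, 111, 000, 011, 000
Majority votes: 101010

101010


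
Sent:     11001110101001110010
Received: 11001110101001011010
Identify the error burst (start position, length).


XOR: 00000000000000101000

Burst at position 14, length 3


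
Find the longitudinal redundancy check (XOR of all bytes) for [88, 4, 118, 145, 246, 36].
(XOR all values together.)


XOR chain: 88 ^ 4 ^ 118 ^ 145 ^ 246 ^ 36 = 105

105


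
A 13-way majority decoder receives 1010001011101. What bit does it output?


Ones: 7 out of 13
Threshold: 7

1 (7/13 voted 1)


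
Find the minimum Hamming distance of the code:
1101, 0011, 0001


Comparing all pairs, minimum distance: 1
Can detect 0 errors, correct 0 errors

1


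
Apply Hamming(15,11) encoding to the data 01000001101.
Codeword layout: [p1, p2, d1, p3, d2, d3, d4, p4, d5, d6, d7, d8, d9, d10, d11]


Parity bits: p1=1, p2=1, p3=0, p4=1

110010010001101


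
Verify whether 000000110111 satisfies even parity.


Number of 1s: 5

No, parity error (5 ones)


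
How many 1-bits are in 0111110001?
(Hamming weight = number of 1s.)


Counting 1s in 0111110001

6


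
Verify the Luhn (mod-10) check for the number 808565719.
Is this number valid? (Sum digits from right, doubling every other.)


Luhn sum = 42
42 mod 10 = 2

Invalid (Luhn sum mod 10 = 2)


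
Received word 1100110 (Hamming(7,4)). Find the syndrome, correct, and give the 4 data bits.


Syndrome = 0: no error detected

Data: 0110 (no errors)


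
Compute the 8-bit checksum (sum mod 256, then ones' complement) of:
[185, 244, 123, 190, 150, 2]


Sum = 894 mod 256 = 126
Complement = 129

129


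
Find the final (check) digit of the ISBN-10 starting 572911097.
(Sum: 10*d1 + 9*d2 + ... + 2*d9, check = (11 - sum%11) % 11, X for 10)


Weighted sum: 244
244 mod 11 = 2

Check digit: 9


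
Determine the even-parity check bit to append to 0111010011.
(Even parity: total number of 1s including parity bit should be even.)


Number of 1s in data: 6
Parity bit: 0

0


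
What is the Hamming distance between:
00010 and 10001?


XOR: 10011
Count of 1s: 3

3


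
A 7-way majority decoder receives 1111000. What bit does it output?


Ones: 4 out of 7
Threshold: 4

1 (4/7 voted 1)


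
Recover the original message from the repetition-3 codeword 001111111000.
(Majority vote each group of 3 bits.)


Groups: 001, 111, 111, 000
Majority votes: 0110

0110


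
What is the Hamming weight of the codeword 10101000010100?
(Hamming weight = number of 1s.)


Counting 1s in 10101000010100

5


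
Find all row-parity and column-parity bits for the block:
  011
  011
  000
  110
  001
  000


Row parities: 000010
Column parities: 111

Row P: 000010, Col P: 111, Corner: 1


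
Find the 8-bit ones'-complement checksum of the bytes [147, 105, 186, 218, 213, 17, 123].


Sum = 1009 mod 256 = 241
Complement = 14

14


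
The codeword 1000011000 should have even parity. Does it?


Number of 1s: 3

No, parity error (3 ones)


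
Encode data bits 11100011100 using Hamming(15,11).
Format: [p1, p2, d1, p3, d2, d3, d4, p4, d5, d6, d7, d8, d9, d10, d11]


Parity bits: p1=0, p2=1, p3=0, p4=1

011011010011100


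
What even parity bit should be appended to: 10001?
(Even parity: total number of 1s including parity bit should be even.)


Number of 1s in data: 2
Parity bit: 0

0


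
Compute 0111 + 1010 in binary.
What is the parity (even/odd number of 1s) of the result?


0111 = 7
1010 = 10
Sum = 17 = 10001
1s count = 2

even parity (2 ones in 10001)


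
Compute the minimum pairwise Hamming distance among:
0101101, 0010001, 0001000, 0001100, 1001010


Comparing all pairs, minimum distance: 1
Can detect 0 errors, correct 0 errors

1


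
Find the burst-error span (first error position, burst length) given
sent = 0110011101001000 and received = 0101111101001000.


XOR: 0011100000000000

Burst at position 2, length 3


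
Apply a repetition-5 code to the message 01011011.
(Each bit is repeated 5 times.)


Each bit -> 5 copies

0000011111000001111111111000001111111111


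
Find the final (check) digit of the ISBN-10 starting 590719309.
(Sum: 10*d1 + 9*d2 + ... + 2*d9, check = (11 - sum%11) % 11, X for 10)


Weighted sum: 261
261 mod 11 = 8

Check digit: 3


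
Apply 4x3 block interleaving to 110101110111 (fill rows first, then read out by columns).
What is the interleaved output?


Matrix:
  110
  101
  110
  111
Read columns: 111110110101

111110110101


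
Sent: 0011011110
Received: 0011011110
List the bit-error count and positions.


XOR: 0000000000

0 errors (received matches sent)


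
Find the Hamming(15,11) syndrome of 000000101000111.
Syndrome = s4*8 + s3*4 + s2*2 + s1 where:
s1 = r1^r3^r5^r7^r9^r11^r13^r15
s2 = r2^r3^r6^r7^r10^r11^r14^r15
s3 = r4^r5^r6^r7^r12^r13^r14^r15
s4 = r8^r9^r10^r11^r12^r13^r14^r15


s1=0, s2=1, s3=0, s4=0

Syndrome = 2 (error at position 2)


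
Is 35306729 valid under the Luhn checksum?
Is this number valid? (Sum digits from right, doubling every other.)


Luhn sum = 40
40 mod 10 = 0

Valid (Luhn sum mod 10 = 0)


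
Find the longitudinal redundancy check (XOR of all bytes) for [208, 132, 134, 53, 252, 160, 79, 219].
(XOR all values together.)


XOR chain: 208 ^ 132 ^ 134 ^ 53 ^ 252 ^ 160 ^ 79 ^ 219 = 47

47


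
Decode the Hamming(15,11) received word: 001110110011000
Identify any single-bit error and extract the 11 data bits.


Syndrome = 10: error at position 10

Data: 11010111000 (corrected bit 10)


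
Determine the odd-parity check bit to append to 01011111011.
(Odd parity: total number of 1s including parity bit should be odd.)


Number of 1s in data: 8
Parity bit: 1

1


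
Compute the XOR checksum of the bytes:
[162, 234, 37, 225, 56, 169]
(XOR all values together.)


XOR chain: 162 ^ 234 ^ 37 ^ 225 ^ 56 ^ 169 = 29

29


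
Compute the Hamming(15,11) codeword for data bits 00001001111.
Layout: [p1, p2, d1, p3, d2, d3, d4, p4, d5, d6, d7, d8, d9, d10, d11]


Parity bits: p1=1, p2=0, p3=0, p4=1

100000011001111


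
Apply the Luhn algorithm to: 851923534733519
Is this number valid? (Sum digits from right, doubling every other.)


Luhn sum = 72
72 mod 10 = 2

Invalid (Luhn sum mod 10 = 2)


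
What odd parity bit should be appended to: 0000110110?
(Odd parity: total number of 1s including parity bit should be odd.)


Number of 1s in data: 4
Parity bit: 1

1


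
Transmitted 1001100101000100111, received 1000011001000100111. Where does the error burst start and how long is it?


XOR: 0001111100000000000

Burst at position 3, length 5


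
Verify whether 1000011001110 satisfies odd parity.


Number of 1s: 6

No, parity error (6 ones)


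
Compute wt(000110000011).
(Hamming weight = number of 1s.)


Counting 1s in 000110000011

4


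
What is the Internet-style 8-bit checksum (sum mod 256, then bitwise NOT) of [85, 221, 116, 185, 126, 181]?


Sum = 914 mod 256 = 146
Complement = 109

109


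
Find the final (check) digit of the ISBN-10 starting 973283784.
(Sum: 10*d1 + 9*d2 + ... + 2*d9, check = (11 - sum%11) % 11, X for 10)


Weighted sum: 314
314 mod 11 = 6

Check digit: 5


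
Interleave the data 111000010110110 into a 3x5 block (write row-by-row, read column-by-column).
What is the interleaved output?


Matrix:
  11100
  00101
  10110
Read columns: 101100111001010

101100111001010


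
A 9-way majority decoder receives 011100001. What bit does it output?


Ones: 4 out of 9
Threshold: 5

0 (4/9 voted 1)


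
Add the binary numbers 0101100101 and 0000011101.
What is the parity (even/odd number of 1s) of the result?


0101100101 = 357
0000011101 = 29
Sum = 386 = 110000010
1s count = 3

odd parity (3 ones in 110000010)


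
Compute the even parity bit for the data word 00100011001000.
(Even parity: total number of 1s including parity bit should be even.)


Number of 1s in data: 4
Parity bit: 0

0


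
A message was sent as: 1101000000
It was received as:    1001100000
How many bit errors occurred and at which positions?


XOR: 0100100000

2 error(s) at position(s): 1, 4


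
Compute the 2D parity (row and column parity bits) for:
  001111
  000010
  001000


Row parities: 011
Column parities: 000101

Row P: 011, Col P: 000101, Corner: 0


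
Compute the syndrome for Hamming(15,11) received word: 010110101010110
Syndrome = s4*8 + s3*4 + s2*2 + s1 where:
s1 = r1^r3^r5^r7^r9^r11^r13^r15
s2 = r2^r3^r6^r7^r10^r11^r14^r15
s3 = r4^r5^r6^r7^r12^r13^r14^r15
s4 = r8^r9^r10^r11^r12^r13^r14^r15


s1=1, s2=0, s3=1, s4=0

Syndrome = 5 (error at position 5)


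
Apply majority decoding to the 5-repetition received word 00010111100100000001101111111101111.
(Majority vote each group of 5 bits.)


Groups: 00010, 11110, 01000, 00001, 10111, 11111, 01111
Majority votes: 0100111

0100111


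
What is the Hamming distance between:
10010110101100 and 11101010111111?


XOR: 01111100010011
Count of 1s: 8

8


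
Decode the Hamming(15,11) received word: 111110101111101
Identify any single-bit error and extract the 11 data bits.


Syndrome = 0: no error detected

Data: 11011111101 (no errors)


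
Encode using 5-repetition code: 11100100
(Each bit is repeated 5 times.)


Each bit -> 5 copies

1111111111111110000000000111110000000000


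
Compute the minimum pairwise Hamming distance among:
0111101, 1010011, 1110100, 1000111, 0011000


Comparing all pairs, minimum distance: 2
Can detect 1 errors, correct 0 errors

2


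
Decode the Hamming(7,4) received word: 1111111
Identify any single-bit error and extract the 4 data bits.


Syndrome = 0: no error detected

Data: 1111 (no errors)


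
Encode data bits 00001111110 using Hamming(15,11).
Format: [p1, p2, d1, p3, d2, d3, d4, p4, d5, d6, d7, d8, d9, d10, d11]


Parity bits: p1=1, p2=1, p3=1, p4=0

110100001111110


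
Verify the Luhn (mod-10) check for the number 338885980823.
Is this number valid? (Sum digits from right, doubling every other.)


Luhn sum = 68
68 mod 10 = 8

Invalid (Luhn sum mod 10 = 8)


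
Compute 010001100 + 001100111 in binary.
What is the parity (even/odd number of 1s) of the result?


010001100 = 140
001100111 = 103
Sum = 243 = 11110011
1s count = 6

even parity (6 ones in 11110011)


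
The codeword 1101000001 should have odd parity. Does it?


Number of 1s: 4

No, parity error (4 ones)


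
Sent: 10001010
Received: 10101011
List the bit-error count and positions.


XOR: 00100001

2 error(s) at position(s): 2, 7


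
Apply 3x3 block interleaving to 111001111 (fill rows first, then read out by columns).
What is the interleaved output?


Matrix:
  111
  001
  111
Read columns: 101101111

101101111


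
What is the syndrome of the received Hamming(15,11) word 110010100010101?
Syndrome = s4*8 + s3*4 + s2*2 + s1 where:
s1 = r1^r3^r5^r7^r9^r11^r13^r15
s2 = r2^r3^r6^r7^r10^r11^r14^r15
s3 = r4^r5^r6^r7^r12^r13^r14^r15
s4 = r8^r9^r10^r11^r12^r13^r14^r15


s1=0, s2=0, s3=0, s4=1

Syndrome = 8 (error at position 8)


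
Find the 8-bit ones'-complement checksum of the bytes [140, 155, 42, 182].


Sum = 519 mod 256 = 7
Complement = 248

248


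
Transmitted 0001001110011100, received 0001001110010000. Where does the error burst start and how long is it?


XOR: 0000000000001100

Burst at position 12, length 2


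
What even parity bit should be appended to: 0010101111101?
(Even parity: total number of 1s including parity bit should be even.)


Number of 1s in data: 8
Parity bit: 0

0


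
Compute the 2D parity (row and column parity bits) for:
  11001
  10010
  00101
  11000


Row parities: 1000
Column parities: 10110

Row P: 1000, Col P: 10110, Corner: 1


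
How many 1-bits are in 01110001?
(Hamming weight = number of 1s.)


Counting 1s in 01110001

4


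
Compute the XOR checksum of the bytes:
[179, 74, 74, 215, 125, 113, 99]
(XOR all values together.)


XOR chain: 179 ^ 74 ^ 74 ^ 215 ^ 125 ^ 113 ^ 99 = 11

11


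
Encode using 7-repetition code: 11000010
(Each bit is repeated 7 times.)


Each bit -> 7 copies

11111111111111000000000000000000000000000011111110000000


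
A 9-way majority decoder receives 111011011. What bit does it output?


Ones: 7 out of 9
Threshold: 5

1 (7/9 voted 1)


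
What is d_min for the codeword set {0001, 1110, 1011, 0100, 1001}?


Comparing all pairs, minimum distance: 1
Can detect 0 errors, correct 0 errors

1


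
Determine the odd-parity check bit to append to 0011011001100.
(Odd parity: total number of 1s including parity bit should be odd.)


Number of 1s in data: 6
Parity bit: 1

1


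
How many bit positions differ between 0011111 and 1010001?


XOR: 1001110
Count of 1s: 4

4


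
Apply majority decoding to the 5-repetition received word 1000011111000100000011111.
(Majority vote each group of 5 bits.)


Groups: 10000, 11111, 00010, 00000, 11111
Majority votes: 01001

01001


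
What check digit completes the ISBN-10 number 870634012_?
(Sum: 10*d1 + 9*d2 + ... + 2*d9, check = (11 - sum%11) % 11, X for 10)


Weighted sum: 230
230 mod 11 = 10

Check digit: 1


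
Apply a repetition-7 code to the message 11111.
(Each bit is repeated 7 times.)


Each bit -> 7 copies

11111111111111111111111111111111111


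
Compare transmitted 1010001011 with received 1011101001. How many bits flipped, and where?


XOR: 0001100010

3 error(s) at position(s): 3, 4, 8


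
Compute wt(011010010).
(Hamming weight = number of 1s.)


Counting 1s in 011010010

4


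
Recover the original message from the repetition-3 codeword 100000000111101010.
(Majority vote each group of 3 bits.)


Groups: 100, 000, 000, 111, 101, 010
Majority votes: 000110

000110


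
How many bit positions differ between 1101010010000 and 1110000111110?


XOR: 0011010101110
Count of 1s: 7

7


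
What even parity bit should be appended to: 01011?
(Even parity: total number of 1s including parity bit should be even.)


Number of 1s in data: 3
Parity bit: 1

1


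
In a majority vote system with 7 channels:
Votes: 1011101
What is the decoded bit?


Ones: 5 out of 7
Threshold: 4

1 (5/7 voted 1)


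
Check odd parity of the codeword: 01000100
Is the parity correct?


Number of 1s: 2

No, parity error (2 ones)


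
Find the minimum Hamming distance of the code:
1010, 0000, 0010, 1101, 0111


Comparing all pairs, minimum distance: 1
Can detect 0 errors, correct 0 errors

1


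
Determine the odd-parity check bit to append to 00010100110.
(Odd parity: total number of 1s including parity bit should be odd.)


Number of 1s in data: 4
Parity bit: 1

1


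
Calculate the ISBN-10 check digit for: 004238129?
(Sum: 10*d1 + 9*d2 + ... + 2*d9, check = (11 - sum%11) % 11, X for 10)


Weighted sum: 132
132 mod 11 = 0

Check digit: 0


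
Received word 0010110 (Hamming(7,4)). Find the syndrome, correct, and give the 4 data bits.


Syndrome = 0: no error detected

Data: 1110 (no errors)


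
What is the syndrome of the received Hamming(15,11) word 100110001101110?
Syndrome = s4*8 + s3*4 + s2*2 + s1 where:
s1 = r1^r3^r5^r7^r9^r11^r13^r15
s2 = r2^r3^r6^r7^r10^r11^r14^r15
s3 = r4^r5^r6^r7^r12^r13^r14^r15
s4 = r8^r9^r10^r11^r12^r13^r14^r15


s1=0, s2=0, s3=1, s4=1

Syndrome = 12 (error at position 12)


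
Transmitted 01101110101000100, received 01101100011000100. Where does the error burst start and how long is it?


XOR: 00000010110000000

Burst at position 6, length 4


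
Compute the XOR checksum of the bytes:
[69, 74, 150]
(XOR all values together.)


XOR chain: 69 ^ 74 ^ 150 = 153

153


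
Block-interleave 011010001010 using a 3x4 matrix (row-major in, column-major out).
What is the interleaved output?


Matrix:
  0110
  1000
  1010
Read columns: 011100101000

011100101000


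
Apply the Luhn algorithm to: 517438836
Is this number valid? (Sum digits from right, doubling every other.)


Luhn sum = 52
52 mod 10 = 2

Invalid (Luhn sum mod 10 = 2)


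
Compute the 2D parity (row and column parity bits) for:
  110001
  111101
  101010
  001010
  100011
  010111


Row parities: 111010
Column parities: 011000

Row P: 111010, Col P: 011000, Corner: 0


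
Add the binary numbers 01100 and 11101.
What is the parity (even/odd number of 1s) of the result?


01100 = 12
11101 = 29
Sum = 41 = 101001
1s count = 3

odd parity (3 ones in 101001)


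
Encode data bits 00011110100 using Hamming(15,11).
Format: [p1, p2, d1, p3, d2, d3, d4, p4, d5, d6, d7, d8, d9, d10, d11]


Parity bits: p1=0, p2=1, p3=0, p4=0

010000101110100


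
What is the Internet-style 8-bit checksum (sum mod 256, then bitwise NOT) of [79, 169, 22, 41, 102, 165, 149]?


Sum = 727 mod 256 = 215
Complement = 40

40


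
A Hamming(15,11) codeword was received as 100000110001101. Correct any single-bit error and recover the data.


Syndrome = 0: no error detected

Data: 00010001101 (no errors)


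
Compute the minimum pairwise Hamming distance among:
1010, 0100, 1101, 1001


Comparing all pairs, minimum distance: 1
Can detect 0 errors, correct 0 errors

1


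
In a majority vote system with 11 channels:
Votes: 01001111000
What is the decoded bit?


Ones: 5 out of 11
Threshold: 6

0 (5/11 voted 1)


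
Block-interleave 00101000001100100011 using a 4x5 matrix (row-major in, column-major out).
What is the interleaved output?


Matrix:
  00101
  00000
  11001
  00011
Read columns: 00100010100000011011

00100010100000011011


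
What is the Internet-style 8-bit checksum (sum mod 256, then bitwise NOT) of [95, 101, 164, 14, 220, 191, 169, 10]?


Sum = 964 mod 256 = 196
Complement = 59

59


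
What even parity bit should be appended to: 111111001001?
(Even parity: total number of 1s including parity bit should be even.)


Number of 1s in data: 8
Parity bit: 0

0


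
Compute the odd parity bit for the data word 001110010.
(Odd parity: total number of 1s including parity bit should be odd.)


Number of 1s in data: 4
Parity bit: 1

1


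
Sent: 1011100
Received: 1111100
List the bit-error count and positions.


XOR: 0100000

1 error(s) at position(s): 1


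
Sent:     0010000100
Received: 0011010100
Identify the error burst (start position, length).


XOR: 0001010000

Burst at position 3, length 3


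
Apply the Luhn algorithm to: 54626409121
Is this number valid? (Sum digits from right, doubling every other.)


Luhn sum = 52
52 mod 10 = 2

Invalid (Luhn sum mod 10 = 2)


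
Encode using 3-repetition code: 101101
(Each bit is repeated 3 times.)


Each bit -> 3 copies

111000111111000111


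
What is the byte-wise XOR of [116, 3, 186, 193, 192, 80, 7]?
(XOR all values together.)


XOR chain: 116 ^ 3 ^ 186 ^ 193 ^ 192 ^ 80 ^ 7 = 155

155


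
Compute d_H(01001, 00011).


XOR: 01010
Count of 1s: 2

2


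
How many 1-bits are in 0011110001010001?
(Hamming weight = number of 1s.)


Counting 1s in 0011110001010001

7


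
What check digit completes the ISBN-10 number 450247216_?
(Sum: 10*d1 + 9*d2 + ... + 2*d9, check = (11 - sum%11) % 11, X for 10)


Weighted sum: 181
181 mod 11 = 5

Check digit: 6


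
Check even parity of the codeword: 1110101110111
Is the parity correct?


Number of 1s: 10

Yes, parity is correct (10 ones)


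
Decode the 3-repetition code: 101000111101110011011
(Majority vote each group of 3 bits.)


Groups: 101, 000, 111, 101, 110, 011, 011
Majority votes: 1011111

1011111


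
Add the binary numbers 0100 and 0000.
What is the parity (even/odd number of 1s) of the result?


0100 = 4
0000 = 0
Sum = 4 = 100
1s count = 1

odd parity (1 ones in 100)


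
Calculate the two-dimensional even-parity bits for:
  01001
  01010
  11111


Row parities: 001
Column parities: 11100

Row P: 001, Col P: 11100, Corner: 1


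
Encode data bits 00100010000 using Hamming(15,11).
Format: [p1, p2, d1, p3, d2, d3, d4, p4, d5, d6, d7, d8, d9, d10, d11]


Parity bits: p1=1, p2=0, p3=1, p4=1

100101010010000


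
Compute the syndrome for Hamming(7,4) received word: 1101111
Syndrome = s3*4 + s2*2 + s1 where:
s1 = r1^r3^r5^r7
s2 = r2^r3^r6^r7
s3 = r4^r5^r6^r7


s1=1, s2=1, s3=0

Syndrome = 3 (error at position 3)


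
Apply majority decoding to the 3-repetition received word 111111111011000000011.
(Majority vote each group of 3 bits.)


Groups: 111, 111, 111, 011, 000, 000, 011
Majority votes: 1111001

1111001


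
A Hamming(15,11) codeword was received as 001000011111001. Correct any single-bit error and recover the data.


Syndrome = 0: no error detected

Data: 10001111001 (no errors)


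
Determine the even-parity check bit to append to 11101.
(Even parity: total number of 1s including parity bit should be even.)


Number of 1s in data: 4
Parity bit: 0

0


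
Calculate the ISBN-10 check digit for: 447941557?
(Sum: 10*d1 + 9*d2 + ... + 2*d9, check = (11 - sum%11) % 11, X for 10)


Weighted sum: 273
273 mod 11 = 9

Check digit: 2


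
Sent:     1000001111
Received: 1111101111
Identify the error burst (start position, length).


XOR: 0111100000

Burst at position 1, length 4


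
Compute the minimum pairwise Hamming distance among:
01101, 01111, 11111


Comparing all pairs, minimum distance: 1
Can detect 0 errors, correct 0 errors

1


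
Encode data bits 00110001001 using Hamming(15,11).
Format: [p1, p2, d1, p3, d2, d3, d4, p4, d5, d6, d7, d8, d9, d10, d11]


Parity bits: p1=0, p2=1, p3=0, p4=0

010001100001001


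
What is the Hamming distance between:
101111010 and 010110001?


XOR: 111001011
Count of 1s: 6

6


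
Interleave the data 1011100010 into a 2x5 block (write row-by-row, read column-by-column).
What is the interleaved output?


Matrix:
  10111
  00010
Read columns: 1000101110

1000101110


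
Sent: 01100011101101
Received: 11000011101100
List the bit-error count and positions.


XOR: 10100000000001

3 error(s) at position(s): 0, 2, 13


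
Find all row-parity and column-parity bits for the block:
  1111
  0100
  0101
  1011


Row parities: 0101
Column parities: 0101

Row P: 0101, Col P: 0101, Corner: 0


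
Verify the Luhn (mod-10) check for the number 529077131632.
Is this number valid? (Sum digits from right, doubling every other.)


Luhn sum = 45
45 mod 10 = 5

Invalid (Luhn sum mod 10 = 5)


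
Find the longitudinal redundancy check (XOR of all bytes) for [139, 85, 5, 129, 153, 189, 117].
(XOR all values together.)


XOR chain: 139 ^ 85 ^ 5 ^ 129 ^ 153 ^ 189 ^ 117 = 11

11


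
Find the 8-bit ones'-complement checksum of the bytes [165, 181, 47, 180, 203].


Sum = 776 mod 256 = 8
Complement = 247

247


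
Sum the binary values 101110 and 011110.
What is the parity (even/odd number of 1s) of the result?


101110 = 46
011110 = 30
Sum = 76 = 1001100
1s count = 3

odd parity (3 ones in 1001100)


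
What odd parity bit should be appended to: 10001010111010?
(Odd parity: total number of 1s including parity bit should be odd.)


Number of 1s in data: 7
Parity bit: 0

0


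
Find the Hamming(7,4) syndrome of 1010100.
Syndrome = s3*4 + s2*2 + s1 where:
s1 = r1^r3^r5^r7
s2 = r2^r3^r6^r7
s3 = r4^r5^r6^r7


s1=1, s2=1, s3=1

Syndrome = 7 (error at position 7)


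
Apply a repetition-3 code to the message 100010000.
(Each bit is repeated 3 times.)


Each bit -> 3 copies

111000000000111000000000000


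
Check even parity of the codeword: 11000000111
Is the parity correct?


Number of 1s: 5

No, parity error (5 ones)


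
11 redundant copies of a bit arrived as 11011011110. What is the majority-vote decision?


Ones: 8 out of 11
Threshold: 6

1 (8/11 voted 1)


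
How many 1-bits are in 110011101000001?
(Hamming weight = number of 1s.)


Counting 1s in 110011101000001

7


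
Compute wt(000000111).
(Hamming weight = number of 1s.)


Counting 1s in 000000111

3


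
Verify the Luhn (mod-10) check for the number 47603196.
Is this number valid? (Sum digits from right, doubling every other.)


Luhn sum = 40
40 mod 10 = 0

Valid (Luhn sum mod 10 = 0)


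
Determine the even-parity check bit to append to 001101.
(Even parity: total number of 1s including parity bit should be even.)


Number of 1s in data: 3
Parity bit: 1

1


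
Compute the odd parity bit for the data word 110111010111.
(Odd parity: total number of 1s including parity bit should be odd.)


Number of 1s in data: 9
Parity bit: 0

0


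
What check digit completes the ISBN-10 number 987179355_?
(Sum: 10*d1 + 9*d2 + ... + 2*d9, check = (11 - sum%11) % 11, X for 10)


Weighted sum: 349
349 mod 11 = 8

Check digit: 3


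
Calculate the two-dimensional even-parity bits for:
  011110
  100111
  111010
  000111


Row parities: 0001
Column parities: 000100

Row P: 0001, Col P: 000100, Corner: 1


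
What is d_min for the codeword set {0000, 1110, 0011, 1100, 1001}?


Comparing all pairs, minimum distance: 1
Can detect 0 errors, correct 0 errors

1


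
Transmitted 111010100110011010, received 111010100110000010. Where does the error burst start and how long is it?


XOR: 000000000000011000

Burst at position 13, length 2


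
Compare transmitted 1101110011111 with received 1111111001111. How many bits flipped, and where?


XOR: 0010001010000

3 error(s) at position(s): 2, 6, 8


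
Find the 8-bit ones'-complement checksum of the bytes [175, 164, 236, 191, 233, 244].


Sum = 1243 mod 256 = 219
Complement = 36

36


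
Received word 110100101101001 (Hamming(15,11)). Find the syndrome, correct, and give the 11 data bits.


Syndrome = 0: no error detected

Data: 00011101001 (no errors)


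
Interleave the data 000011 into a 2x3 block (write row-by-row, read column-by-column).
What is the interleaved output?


Matrix:
  000
  011
Read columns: 000101

000101


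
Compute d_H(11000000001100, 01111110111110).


XOR: 10111110110010
Count of 1s: 9

9


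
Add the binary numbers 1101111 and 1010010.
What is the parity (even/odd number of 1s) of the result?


1101111 = 111
1010010 = 82
Sum = 193 = 11000001
1s count = 3

odd parity (3 ones in 11000001)


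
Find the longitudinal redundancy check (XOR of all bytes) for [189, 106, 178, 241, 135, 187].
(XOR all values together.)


XOR chain: 189 ^ 106 ^ 178 ^ 241 ^ 135 ^ 187 = 168

168


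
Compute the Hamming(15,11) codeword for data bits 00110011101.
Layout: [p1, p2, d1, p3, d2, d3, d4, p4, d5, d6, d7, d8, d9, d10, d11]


Parity bits: p1=0, p2=0, p3=1, p4=0

000101100011101


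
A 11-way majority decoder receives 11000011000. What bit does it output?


Ones: 4 out of 11
Threshold: 6

0 (4/11 voted 1)


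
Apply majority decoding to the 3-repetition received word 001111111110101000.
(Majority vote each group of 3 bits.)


Groups: 001, 111, 111, 110, 101, 000
Majority votes: 011110

011110


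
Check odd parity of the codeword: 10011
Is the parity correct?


Number of 1s: 3

Yes, parity is correct (3 ones)


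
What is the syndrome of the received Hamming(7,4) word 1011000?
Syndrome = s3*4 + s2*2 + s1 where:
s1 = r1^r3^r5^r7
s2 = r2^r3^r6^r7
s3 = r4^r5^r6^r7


s1=0, s2=1, s3=1

Syndrome = 6 (error at position 6)


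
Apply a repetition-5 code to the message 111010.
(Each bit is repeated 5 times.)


Each bit -> 5 copies

111111111111111000001111100000


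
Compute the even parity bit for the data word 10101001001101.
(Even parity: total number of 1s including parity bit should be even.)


Number of 1s in data: 7
Parity bit: 1

1


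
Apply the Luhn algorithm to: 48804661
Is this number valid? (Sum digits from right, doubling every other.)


Luhn sum = 41
41 mod 10 = 1

Invalid (Luhn sum mod 10 = 1)


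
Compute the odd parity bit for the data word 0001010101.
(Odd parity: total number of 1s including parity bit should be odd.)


Number of 1s in data: 4
Parity bit: 1

1


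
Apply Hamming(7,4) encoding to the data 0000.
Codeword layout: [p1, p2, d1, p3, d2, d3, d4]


Parity bits: p1=0, p2=0, p3=0

0000000


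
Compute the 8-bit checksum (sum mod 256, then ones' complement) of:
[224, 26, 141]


Sum = 391 mod 256 = 135
Complement = 120

120


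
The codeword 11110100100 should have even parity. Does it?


Number of 1s: 6

Yes, parity is correct (6 ones)


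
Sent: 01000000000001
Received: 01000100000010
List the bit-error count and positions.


XOR: 00000100000011

3 error(s) at position(s): 5, 12, 13


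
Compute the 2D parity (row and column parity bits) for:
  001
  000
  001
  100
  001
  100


Row parities: 101111
Column parities: 001

Row P: 101111, Col P: 001, Corner: 1


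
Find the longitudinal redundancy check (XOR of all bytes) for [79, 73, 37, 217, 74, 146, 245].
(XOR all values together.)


XOR chain: 79 ^ 73 ^ 37 ^ 217 ^ 74 ^ 146 ^ 245 = 215

215


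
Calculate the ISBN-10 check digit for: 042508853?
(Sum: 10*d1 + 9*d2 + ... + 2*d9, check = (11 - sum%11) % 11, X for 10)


Weighted sum: 180
180 mod 11 = 4

Check digit: 7


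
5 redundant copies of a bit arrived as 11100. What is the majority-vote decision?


Ones: 3 out of 5
Threshold: 3

1 (3/5 voted 1)


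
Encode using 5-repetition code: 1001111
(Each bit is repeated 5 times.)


Each bit -> 5 copies

11111000000000011111111111111111111


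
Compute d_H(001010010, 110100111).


XOR: 111110101
Count of 1s: 7

7


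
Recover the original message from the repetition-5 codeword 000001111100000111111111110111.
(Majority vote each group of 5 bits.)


Groups: 00000, 11111, 00000, 11111, 11111, 10111
Majority votes: 010111

010111


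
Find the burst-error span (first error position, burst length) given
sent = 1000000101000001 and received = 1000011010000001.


XOR: 0000011111000000

Burst at position 5, length 5


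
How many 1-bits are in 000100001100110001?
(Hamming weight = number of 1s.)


Counting 1s in 000100001100110001

6


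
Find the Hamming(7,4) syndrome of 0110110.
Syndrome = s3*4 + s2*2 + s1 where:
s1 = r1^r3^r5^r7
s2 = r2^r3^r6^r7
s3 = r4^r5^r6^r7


s1=0, s2=1, s3=0

Syndrome = 2 (error at position 2)


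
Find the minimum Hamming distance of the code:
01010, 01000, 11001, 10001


Comparing all pairs, minimum distance: 1
Can detect 0 errors, correct 0 errors

1


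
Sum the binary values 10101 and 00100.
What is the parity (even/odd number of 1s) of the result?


10101 = 21
00100 = 4
Sum = 25 = 11001
1s count = 3

odd parity (3 ones in 11001)


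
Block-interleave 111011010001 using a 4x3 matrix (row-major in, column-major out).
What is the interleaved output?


Matrix:
  111
  011
  010
  001
Read columns: 100011101101

100011101101


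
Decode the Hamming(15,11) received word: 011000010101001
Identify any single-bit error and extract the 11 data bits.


Syndrome = 0: no error detected

Data: 10000101001 (no errors)


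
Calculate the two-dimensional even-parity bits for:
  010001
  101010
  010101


Row parities: 011
Column parities: 101110

Row P: 011, Col P: 101110, Corner: 0


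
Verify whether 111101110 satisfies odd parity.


Number of 1s: 7

Yes, parity is correct (7 ones)
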